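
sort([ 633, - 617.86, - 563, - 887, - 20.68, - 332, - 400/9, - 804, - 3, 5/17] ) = [ - 887, - 804, - 617.86, - 563, - 332,- 400/9, - 20.68, - 3,5/17,633] 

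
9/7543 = 9/7543=0.00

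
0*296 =0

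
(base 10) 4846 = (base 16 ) 12EE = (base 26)74A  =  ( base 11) 3706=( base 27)6HD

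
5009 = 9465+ - 4456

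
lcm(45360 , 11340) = 45360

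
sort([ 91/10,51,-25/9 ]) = [ - 25/9,91/10 , 51] 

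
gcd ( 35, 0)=35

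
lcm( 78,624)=624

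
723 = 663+60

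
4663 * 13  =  60619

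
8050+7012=15062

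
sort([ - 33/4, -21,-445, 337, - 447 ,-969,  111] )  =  [-969, - 447, - 445, - 21, - 33/4, 111 , 337]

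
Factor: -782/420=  - 391/210 =- 2^( - 1)*3^( - 1)*5^( - 1 )*7^( - 1 )*17^1*23^1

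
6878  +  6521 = 13399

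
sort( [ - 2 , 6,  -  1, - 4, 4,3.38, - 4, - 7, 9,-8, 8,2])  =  [ - 8, - 7, - 4,-4, - 2,-1,2,  3.38, 4 , 6,8,9] 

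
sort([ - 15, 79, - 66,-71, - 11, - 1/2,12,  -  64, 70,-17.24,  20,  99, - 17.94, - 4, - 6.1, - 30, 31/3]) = [ - 71, - 66,-64, - 30 , - 17.94, - 17.24, - 15, - 11, - 6.1,-4, - 1/2, 31/3,  12, 20, 70,79, 99]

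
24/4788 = 2/399 = 0.01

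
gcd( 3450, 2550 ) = 150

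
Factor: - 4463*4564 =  - 2^2*7^1 * 163^1*4463^1 = - 20369132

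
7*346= 2422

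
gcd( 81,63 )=9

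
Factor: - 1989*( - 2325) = 3^3*5^2*13^1*17^1 *31^1 = 4624425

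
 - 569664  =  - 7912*72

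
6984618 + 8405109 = 15389727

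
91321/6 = 91321/6 =15220.17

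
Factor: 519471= 3^2*57719^1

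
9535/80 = 119+3/16  =  119.19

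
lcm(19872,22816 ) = 616032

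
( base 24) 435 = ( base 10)2381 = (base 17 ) 841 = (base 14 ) c21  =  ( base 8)4515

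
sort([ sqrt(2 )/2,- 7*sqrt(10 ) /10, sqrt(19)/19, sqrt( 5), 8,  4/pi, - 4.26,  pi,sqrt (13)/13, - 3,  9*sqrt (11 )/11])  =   [ - 4.26, - 3, - 7 * sqrt(10 )/10, sqrt( 19 )/19,sqrt (13)/13,sqrt( 2 )/2, 4/pi, sqrt (5),9*sqrt(11)/11 , pi,8]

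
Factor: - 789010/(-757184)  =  394505/378592 = 2^( -5)*5^1*11831^(  -  1)*78901^1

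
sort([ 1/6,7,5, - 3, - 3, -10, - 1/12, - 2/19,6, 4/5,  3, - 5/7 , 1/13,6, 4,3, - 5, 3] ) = [  -  10, - 5, - 3, - 3, - 5/7, - 2/19 , - 1/12,1/13,1/6, 4/5, 3,3, 3, 4,5 , 6,6, 7]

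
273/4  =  273/4= 68.25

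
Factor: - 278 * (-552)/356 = 38364/89 = 2^2*3^1*23^1*89^( - 1)*139^1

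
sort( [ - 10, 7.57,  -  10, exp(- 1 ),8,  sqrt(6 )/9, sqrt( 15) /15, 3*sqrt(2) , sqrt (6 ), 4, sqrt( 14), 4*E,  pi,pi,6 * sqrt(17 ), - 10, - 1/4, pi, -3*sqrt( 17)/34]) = [ - 10, - 10, - 10, - 3 * sqrt( 17 )/34,- 1/4,  sqrt( 15 ) /15, sqrt(6)/9,exp( - 1) , sqrt( 6 ), pi,  pi,pi,sqrt (14 ), 4,3*sqrt( 2),7.57, 8, 4*E,6*sqrt( 17 ) ]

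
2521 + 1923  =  4444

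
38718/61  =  38718/61 = 634.72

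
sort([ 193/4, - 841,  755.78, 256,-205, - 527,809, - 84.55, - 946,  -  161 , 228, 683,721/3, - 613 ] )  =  [ - 946, - 841,  -  613, - 527, - 205, - 161, - 84.55,193/4,228,721/3,256, 683 , 755.78,  809 ] 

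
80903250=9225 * 8770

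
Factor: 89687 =13^1*6899^1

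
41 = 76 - 35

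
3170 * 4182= 13256940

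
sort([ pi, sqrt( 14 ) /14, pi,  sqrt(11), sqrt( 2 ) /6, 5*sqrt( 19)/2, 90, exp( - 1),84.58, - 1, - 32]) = [-32, - 1,sqrt(2)/6, sqrt(14 )/14,exp(-1), pi, pi,sqrt( 11 ), 5 * sqrt(19 ) /2, 84.58, 90]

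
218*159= 34662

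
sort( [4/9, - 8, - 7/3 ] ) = [ - 8,  -  7/3,4/9]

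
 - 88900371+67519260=-21381111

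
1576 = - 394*( - 4 ) 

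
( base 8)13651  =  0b1011110101001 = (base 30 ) 6lr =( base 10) 6057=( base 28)7K9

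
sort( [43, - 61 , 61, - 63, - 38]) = [ - 63, - 61, - 38, 43,61 ] 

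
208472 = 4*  52118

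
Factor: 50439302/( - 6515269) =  - 2^1*41^( - 1)*158909^ ( - 1 )*25219651^1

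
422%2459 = 422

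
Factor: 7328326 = 2^1*17^1*67^1*3217^1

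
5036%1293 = 1157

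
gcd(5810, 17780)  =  70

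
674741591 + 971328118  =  1646069709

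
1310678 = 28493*46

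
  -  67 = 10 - 77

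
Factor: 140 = 2^2*5^1*7^1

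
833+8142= 8975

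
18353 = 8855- - 9498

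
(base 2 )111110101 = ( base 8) 765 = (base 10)501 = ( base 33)F6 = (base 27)if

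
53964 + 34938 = 88902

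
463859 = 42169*11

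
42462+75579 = 118041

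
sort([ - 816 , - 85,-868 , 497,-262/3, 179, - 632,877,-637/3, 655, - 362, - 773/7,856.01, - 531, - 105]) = [-868,- 816, - 632, - 531,  -  362,-637/3, - 773/7,-105,-262/3, - 85, 179,497, 655, 856.01, 877]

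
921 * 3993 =3677553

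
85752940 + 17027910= 102780850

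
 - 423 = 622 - 1045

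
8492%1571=637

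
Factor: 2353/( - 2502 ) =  - 2^( -1 )*3^ ( - 2)*13^1* 139^( - 1 )*181^1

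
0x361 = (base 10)865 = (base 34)PF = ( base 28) 12P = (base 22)1H7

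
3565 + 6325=9890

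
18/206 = 9/103 = 0.09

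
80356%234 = 94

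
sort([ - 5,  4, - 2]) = [ - 5,-2, 4]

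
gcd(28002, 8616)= 2154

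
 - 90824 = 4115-94939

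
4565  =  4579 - 14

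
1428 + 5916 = 7344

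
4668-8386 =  - 3718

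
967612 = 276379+691233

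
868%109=105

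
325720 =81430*4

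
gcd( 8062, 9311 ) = 1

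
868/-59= - 15+17/59 = - 14.71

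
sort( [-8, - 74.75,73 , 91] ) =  [ -74.75, -8, 73,91]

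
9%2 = 1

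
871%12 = 7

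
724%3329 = 724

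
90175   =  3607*25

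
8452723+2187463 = 10640186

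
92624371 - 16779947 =75844424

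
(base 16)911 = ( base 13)1097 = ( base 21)55b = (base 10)2321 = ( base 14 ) bbb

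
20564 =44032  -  23468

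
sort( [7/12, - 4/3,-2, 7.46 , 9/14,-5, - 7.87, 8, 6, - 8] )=[ -8,-7.87, - 5, - 2, - 4/3, 7/12, 9/14, 6,  7.46,  8] 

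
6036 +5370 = 11406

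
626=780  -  154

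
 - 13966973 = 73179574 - 87146547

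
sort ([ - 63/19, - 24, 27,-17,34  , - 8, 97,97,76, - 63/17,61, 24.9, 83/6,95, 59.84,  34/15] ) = [ - 24, - 17, - 8,- 63/17, - 63/19 , 34/15,83/6,24.9,27,34,59.84,61,76, 95, 97, 97]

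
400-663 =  - 263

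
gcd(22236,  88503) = 3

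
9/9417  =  3/3139 = 0.00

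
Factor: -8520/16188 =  - 2^1*5^1*19^(- 1)  =  - 10/19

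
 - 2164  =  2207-4371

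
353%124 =105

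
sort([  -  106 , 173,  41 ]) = [ - 106, 41, 173]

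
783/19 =783/19 = 41.21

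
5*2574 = 12870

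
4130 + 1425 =5555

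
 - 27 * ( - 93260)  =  2518020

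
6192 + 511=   6703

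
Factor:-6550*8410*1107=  - 2^2 * 3^3*5^3*29^2*41^1*131^1 = - 60979648500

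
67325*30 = 2019750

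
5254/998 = 5  +  132/499 = 5.26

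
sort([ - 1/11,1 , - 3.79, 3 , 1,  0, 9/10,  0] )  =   [ - 3.79, - 1/11,0,0, 9/10,  1, 1,3]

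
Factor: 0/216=0 = 0^1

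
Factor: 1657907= 257^1*6451^1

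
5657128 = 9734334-4077206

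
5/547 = 5/547 = 0.01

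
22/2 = 11 = 11.00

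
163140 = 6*27190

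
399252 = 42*9506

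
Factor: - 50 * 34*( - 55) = 2^2*5^3*11^1*17^1=93500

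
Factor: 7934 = 2^1*3967^1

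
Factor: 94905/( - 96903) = -5^1*19^1 * 97^( - 1) = - 95/97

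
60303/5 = 60303/5 = 12060.60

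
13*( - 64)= - 832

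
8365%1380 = 85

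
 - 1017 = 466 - 1483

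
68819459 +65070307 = 133889766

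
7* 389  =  2723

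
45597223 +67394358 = 112991581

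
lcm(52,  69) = 3588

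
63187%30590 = 2007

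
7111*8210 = 58381310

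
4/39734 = 2/19867 = 0.00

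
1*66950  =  66950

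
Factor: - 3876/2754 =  - 38/27 = - 2^1*3^(  -  3)*19^1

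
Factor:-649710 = - 2^1*3^2*5^1 * 7219^1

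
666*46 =30636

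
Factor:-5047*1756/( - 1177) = 2^2*7^2*11^( -1 )*103^1*107^(  -  1)*439^1 = 8862532/1177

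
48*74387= 3570576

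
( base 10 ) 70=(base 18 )3g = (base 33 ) 24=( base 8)106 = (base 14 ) 50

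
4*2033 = 8132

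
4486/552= 8 + 35/276 = 8.13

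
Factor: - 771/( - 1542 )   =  1/2 = 2^( -1)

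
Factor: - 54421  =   - 54421^1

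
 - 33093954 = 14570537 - 47664491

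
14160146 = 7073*2002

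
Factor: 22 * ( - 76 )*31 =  - 51832 = - 2^3*11^1*19^1*31^1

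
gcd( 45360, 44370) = 90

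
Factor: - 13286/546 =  - 3^( - 1 )*73^1 = - 73/3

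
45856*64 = 2934784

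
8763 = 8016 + 747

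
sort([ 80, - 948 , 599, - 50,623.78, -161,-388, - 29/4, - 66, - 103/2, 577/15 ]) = [ - 948, - 388, - 161, - 66, - 103/2, - 50, - 29/4, 577/15,80, 599, 623.78]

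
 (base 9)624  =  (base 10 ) 508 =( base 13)301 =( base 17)1CF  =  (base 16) 1fc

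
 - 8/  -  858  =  4/429 = 0.01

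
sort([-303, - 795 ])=[-795,-303 ]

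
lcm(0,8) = 0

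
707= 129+578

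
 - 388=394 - 782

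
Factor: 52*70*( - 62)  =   - 225680 =- 2^4*5^1*7^1*13^1*31^1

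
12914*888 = 11467632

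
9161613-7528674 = 1632939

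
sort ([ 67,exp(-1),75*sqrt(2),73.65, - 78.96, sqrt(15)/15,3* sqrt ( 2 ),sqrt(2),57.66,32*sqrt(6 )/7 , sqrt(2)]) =[ - 78.96 , sqrt( 15 ) /15,exp( - 1), sqrt(2) , sqrt(2),3* sqrt(2),32*sqrt(6 )/7,57.66, 67,73.65,75*sqrt( 2) ] 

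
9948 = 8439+1509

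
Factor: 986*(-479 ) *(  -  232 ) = 2^4*17^1*29^2 * 479^1 = 109572208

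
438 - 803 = -365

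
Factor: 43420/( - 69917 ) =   -  2^2*5^1*13^1* 139^( - 1)*167^1 * 503^ ( - 1)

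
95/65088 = 95/65088 = 0.00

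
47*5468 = 256996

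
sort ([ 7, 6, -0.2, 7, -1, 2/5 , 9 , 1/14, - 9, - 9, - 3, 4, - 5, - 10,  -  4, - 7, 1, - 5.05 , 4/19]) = [ -10,  -  9,-9, - 7, - 5.05, -5,  -  4, -3,-1, - 0.2, 1/14, 4/19, 2/5,1 , 4, 6, 7,7,9]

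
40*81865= 3274600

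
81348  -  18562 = 62786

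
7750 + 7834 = 15584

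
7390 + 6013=13403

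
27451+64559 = 92010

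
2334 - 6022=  - 3688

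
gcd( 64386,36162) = 882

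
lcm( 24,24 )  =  24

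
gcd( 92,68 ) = 4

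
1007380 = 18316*55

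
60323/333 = 181 + 50/333 = 181.15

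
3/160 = 3/160 = 0.02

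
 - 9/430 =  - 1 + 421/430 = - 0.02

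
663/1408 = 663/1408 = 0.47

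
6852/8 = 1713/2 = 856.50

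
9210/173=9210/173 = 53.24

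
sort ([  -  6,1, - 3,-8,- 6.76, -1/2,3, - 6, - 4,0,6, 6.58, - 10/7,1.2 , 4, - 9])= [-9, -8,-6.76,-6, - 6, - 4, - 3, - 10/7, - 1/2, 0, 1,1.2,3,  4,  6,6.58]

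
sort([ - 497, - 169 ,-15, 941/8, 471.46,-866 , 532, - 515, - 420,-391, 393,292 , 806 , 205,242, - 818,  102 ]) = [ - 866, - 818, - 515, -497, - 420, - 391, - 169, - 15, 102,941/8, 205, 242 , 292,393, 471.46,532,806 ] 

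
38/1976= 1/52 = 0.02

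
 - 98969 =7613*( - 13 )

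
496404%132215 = 99759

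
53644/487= 53644/487 =110.15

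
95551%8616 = 775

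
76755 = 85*903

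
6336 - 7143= - 807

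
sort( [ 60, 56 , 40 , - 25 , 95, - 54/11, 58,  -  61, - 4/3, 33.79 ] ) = [ - 61,-25, - 54/11, - 4/3, 33.79,40,56, 58,60, 95 ] 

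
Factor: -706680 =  - 2^3 * 3^2*5^1*13^1*151^1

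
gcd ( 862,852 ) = 2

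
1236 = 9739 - 8503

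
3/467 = 3/467 = 0.01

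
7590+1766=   9356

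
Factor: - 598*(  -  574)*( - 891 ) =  - 2^2 * 3^4 * 7^1*11^1*13^1*23^1 * 41^1=-  305837532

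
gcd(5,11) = 1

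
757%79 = 46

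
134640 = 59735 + 74905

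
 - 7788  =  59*(  -  132 )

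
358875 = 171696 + 187179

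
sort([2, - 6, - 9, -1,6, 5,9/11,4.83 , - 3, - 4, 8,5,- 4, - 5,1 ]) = [ - 9, - 6, - 5, - 4, -4, - 3, - 1, 9/11, 1,2,4.83,5, 5,6, 8]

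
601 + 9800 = 10401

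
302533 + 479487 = 782020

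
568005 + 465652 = 1033657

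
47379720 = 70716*670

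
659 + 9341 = 10000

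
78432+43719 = 122151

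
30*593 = 17790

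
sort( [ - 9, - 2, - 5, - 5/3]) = [ - 9, - 5, - 2, - 5/3 ] 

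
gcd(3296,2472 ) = 824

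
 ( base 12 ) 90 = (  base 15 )73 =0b1101100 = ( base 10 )108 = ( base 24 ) 4c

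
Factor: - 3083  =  -3083^1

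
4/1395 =4/1395 = 0.00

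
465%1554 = 465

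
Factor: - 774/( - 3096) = 1/4 = 2^( - 2 ) 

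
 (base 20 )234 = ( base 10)864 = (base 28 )12O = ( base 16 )360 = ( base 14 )45a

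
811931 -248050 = 563881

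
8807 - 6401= 2406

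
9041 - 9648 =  - 607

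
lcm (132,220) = 660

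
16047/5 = 16047/5 = 3209.40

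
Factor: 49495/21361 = 5^1*19^1*41^( - 1) = 95/41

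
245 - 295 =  - 50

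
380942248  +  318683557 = 699625805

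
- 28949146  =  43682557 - 72631703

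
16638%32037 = 16638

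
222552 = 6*37092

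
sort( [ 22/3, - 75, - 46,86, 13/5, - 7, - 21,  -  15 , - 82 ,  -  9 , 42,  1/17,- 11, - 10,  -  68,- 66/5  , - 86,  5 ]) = [ - 86,-82, -75, - 68 , - 46,-21, - 15, - 66/5, - 11,-10, - 9, - 7, 1/17, 13/5,5,22/3,42, 86 ]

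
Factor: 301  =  7^1*43^1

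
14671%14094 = 577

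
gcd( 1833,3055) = 611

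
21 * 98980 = 2078580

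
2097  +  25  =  2122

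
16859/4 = 16859/4 = 4214.75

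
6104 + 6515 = 12619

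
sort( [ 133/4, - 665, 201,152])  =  [ - 665,  133/4,152,  201] 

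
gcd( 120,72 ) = 24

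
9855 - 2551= 7304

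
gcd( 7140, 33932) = 68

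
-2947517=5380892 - 8328409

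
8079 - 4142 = 3937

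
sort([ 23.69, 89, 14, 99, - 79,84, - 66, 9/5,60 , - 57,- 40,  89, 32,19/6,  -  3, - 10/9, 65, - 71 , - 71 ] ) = [ - 79,-71,-71, - 66 ,-57, - 40, - 3, - 10/9, 9/5, 19/6, 14,23.69 , 32,  60, 65 , 84,89, 89,99]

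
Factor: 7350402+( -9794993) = - 2444591 =- 131^1 * 18661^1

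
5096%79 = 40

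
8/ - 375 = -8/375=- 0.02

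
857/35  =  857/35=24.49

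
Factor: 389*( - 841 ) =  - 327149 = -29^2*389^1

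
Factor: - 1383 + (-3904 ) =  - 17^1* 311^1 = - 5287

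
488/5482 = 244/2741 = 0.09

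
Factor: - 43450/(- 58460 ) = 2^(  -  1)*5^1*11^1*37^( - 1) = 55/74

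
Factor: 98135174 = 2^1 * 37^1*1326151^1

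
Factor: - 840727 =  - 840727^1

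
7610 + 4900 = 12510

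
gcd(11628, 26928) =612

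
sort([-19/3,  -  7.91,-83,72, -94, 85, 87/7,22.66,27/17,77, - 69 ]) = [ - 94, - 83, - 69,- 7.91 , - 19/3, 27/17,87/7,22.66,72,77,85 ]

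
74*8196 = 606504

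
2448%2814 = 2448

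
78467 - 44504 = 33963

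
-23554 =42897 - 66451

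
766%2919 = 766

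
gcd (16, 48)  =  16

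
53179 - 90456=  -  37277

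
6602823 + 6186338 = 12789161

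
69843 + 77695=147538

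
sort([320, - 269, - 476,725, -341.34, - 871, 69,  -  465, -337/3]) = [ - 871, - 476, - 465, - 341.34,-269, - 337/3,69 , 320  ,  725] 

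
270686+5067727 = 5338413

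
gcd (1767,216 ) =3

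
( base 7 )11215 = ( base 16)b26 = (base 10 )2854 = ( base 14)107C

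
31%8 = 7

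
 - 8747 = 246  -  8993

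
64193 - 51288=12905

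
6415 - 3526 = 2889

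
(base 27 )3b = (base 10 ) 92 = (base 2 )1011100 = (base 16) 5C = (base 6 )232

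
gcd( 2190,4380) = 2190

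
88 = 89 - 1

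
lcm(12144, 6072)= 12144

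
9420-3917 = 5503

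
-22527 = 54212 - 76739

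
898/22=449/11 = 40.82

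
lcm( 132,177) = 7788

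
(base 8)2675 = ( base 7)4166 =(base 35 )16y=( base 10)1469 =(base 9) 2012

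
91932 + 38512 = 130444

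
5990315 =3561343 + 2428972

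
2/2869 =2/2869 = 0.00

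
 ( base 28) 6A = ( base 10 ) 178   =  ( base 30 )5s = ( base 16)b2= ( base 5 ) 1203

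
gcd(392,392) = 392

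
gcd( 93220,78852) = 4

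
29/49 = 29/49 = 0.59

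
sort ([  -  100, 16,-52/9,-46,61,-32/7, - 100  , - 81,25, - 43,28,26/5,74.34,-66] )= [- 100,-100,-81,- 66, - 46, - 43, - 52/9, - 32/7 , 26/5,16,25,28, 61, 74.34] 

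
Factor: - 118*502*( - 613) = 36311668=2^2* 59^1*251^1*613^1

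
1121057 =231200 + 889857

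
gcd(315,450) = 45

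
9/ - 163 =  - 9/163 = -0.06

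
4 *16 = 64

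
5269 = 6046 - 777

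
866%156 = 86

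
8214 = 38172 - 29958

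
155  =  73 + 82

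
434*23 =9982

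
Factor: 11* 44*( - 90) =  -2^3 * 3^2*5^1*11^2= -43560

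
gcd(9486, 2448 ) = 306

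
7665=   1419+6246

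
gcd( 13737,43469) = 1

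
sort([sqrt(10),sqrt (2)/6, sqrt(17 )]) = [ sqrt(2 ) /6,  sqrt( 10 ), sqrt( 17 ) ]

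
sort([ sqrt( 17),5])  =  [ sqrt ( 17 ),5]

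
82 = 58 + 24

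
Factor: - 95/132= - 2^( - 2 )*3^( - 1 )*5^1  *  11^(  -  1)*19^1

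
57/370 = 57/370 = 0.15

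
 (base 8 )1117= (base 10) 591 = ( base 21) 173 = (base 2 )1001001111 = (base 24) 10F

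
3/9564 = 1/3188 =0.00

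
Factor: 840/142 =420/71 = 2^2*3^1*5^1*7^1*71^(- 1)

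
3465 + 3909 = 7374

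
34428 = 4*8607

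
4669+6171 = 10840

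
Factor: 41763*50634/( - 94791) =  - 2^1 * 3^2*19^ ( - 1 )*29^1*97^1* 1663^( -1)*13921^1 = - 704875914/31597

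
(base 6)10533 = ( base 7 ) 4236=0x5D9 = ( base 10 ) 1497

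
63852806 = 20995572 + 42857234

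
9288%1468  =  480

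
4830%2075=680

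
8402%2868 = 2666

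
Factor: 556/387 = 2^2*3^( - 2 )*43^( - 1)*139^1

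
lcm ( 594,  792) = 2376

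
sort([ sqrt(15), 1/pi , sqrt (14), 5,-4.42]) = [  -  4.42, 1/pi, sqrt( 14), sqrt(15 ),5]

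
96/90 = 16/15= 1.07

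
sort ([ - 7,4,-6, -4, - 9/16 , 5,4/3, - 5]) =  [  -  7,- 6,-5,-4, - 9/16,4/3, 4, 5 ] 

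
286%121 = 44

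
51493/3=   17164 + 1/3=17164.33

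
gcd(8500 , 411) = 1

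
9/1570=9/1570= 0.01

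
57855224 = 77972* 742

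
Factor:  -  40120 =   -  2^3 * 5^1 * 17^1*59^1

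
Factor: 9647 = 11^1*877^1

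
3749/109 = 34 + 43/109 = 34.39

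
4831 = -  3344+8175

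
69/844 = 69/844 = 0.08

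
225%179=46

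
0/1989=0=0.00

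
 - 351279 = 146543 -497822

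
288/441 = 32/49  =  0.65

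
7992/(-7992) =-1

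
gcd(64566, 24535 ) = 1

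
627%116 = 47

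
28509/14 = 2036 + 5/14 = 2036.36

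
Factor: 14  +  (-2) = 2^2*3^1  =  12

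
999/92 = 999/92 = 10.86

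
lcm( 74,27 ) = 1998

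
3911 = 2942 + 969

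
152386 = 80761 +71625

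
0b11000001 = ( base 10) 193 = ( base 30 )6d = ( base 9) 234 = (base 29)6J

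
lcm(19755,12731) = 572895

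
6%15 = 6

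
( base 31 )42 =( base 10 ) 126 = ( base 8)176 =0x7E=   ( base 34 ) 3o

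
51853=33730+18123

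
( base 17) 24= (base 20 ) 1I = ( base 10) 38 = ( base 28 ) 1a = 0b100110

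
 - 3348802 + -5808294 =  - 9157096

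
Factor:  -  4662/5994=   -  3^( - 2)*7^1 = -  7/9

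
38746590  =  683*56730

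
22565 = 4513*5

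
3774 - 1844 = 1930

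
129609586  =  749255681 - 619646095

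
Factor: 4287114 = 2^1*3^3 * 13^1*31^1*197^1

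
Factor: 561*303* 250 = 2^1 * 3^2 * 5^3*11^1 * 17^1 * 101^1 = 42495750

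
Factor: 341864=2^3*151^1*283^1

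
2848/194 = 1424/97 = 14.68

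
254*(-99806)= - 25350724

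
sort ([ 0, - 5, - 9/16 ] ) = [-5, - 9/16 , 0]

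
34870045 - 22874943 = 11995102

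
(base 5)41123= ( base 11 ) 2001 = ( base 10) 2663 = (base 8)5147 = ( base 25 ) 46d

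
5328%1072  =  1040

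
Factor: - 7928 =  - 2^3*991^1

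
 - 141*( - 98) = 13818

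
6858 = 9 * 762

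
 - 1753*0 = 0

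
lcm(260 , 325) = 1300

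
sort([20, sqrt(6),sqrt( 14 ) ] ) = [sqrt(6),sqrt(14),20 ]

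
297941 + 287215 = 585156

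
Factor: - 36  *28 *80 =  -2^8*3^2*5^1*7^1= - 80640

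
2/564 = 1/282 = 0.00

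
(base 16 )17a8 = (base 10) 6056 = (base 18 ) 10c8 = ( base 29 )75o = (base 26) 8oo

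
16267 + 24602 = 40869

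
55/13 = 4 + 3/13 = 4.23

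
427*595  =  254065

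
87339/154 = 567+3/22 = 567.14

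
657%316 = 25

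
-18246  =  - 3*6082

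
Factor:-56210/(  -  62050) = 5^(-1)*7^1 * 11^1*17^( - 1)  =  77/85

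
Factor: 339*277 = 3^1 * 113^1*277^1 = 93903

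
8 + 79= 87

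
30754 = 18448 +12306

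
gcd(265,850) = 5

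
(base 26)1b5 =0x3C7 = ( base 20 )287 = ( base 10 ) 967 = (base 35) RM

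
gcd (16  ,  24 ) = 8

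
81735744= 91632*892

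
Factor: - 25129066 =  - 2^1*401^1*31333^1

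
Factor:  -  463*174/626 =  - 3^1*29^1*313^( - 1)* 463^1 = - 40281/313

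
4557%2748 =1809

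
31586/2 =15793 =15793.00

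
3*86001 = 258003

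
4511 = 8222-3711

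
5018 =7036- 2018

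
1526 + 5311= 6837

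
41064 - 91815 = -50751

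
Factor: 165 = 3^1*5^1*11^1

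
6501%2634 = 1233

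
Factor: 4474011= 3^1*103^1*14479^1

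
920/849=920/849=1.08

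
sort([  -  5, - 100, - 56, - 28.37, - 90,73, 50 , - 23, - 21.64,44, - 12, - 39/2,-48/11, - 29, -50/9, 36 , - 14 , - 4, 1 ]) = [- 100,-90, - 56, - 29,-28.37,-23, - 21.64, - 39/2,- 14, - 12, - 50/9, - 5, - 48/11, - 4, 1,36, 44, 50, 73] 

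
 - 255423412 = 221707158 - 477130570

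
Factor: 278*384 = 2^8*3^1*139^1= 106752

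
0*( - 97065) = 0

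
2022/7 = 2022/7 = 288.86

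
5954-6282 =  - 328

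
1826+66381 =68207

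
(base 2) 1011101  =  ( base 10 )93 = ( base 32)2T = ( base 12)79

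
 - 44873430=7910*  ( - 5673 )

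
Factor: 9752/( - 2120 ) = -5^( - 1 )*23^1 = -23/5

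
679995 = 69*9855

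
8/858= 4/429 = 0.01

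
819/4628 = 63/356 = 0.18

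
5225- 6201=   -  976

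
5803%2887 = 29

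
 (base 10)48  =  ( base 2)110000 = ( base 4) 300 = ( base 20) 28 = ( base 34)1e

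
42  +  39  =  81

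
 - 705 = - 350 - 355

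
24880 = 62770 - 37890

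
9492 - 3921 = 5571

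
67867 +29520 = 97387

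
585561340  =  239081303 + 346480037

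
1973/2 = 986 + 1/2 = 986.50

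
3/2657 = 3/2657 = 0.00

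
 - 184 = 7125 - 7309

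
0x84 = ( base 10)132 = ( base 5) 1012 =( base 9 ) 156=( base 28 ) 4K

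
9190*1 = 9190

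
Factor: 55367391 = 3^1*83^1*229^1*971^1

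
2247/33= 68 + 1/11 = 68.09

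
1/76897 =1/76897 = 0.00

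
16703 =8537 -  - 8166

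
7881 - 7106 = 775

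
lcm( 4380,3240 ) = 236520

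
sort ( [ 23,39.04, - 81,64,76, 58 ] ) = [ - 81,23, 39.04,  58,64, 76]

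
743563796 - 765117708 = - 21553912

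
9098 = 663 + 8435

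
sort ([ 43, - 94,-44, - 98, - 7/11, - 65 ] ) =[ - 98 , - 94,  -  65, - 44,-7/11,43] 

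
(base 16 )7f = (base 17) 78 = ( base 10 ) 127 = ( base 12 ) a7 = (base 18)71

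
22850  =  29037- 6187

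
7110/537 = 13 + 43/179 = 13.24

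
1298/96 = 649/48 =13.52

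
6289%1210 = 239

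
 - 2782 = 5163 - 7945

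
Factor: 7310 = 2^1 * 5^1*17^1 * 43^1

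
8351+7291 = 15642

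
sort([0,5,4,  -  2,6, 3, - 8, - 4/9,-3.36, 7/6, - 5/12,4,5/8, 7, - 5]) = [ - 8, - 5 , - 3.36, - 2,-4/9, - 5/12, 0,5/8,7/6,3,  4,4,5,6, 7]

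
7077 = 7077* 1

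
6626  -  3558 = 3068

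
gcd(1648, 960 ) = 16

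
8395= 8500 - 105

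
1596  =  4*399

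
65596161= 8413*7797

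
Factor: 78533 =7^1 * 13^1*863^1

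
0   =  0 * 765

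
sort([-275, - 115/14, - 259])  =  [- 275,-259, - 115/14 ]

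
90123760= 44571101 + 45552659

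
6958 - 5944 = 1014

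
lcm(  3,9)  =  9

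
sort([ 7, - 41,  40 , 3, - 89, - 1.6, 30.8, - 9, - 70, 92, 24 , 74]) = [ - 89, - 70, - 41, - 9,-1.6, 3, 7,24 , 30.8,40, 74,92]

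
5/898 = 5/898 = 0.01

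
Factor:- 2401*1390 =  - 3337390 = -2^1*5^1 * 7^4 * 139^1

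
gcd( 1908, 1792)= 4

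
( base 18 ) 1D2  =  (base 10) 560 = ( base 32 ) hg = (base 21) 15E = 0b1000110000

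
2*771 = 1542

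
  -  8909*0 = 0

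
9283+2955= 12238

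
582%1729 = 582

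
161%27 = 26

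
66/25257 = 22/8419 = 0.00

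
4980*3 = 14940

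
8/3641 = 8/3641 = 0.00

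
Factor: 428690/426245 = 2^1 * 263^1 * 523^(-1) = 526/523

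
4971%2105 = 761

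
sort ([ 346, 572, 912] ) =[346,572,912]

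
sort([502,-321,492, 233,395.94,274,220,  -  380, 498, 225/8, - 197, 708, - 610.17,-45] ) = [ - 610.17, - 380, - 321 , - 197, - 45, 225/8, 220, 233, 274, 395.94,  492, 498, 502,  708]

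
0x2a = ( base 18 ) 26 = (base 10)42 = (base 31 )1b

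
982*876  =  860232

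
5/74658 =5/74658 =0.00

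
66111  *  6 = 396666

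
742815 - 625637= 117178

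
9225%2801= 822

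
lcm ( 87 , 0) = 0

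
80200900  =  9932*8075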